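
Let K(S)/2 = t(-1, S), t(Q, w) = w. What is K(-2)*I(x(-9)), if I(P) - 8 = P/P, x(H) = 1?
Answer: -36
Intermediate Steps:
I(P) = 9 (I(P) = 8 + P/P = 8 + 1 = 9)
K(S) = 2*S
K(-2)*I(x(-9)) = (2*(-2))*9 = -4*9 = -36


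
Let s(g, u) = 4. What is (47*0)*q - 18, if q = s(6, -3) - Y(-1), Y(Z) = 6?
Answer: -18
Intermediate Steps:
q = -2 (q = 4 - 1*6 = 4 - 6 = -2)
(47*0)*q - 18 = (47*0)*(-2) - 18 = 0*(-2) - 18 = 0 - 18 = -18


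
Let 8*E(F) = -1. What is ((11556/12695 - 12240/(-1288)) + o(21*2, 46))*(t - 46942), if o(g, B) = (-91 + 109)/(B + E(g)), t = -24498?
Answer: -115811379742176/150021893 ≈ -7.7196e+5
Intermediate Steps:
E(F) = -1/8 (E(F) = (1/8)*(-1) = -1/8)
o(g, B) = 18/(-1/8 + B) (o(g, B) = (-91 + 109)/(B - 1/8) = 18/(-1/8 + B))
((11556/12695 - 12240/(-1288)) + o(21*2, 46))*(t - 46942) = ((11556/12695 - 12240/(-1288)) + 144/(-1 + 8*46))*(-24498 - 46942) = ((11556*(1/12695) - 12240*(-1/1288)) + 144/(-1 + 368))*(-71440) = ((11556/12695 + 1530/161) + 144/367)*(-71440) = (21283866/2043895 + 144*(1/367))*(-71440) = (21283866/2043895 + 144/367)*(-71440) = (8105499702/750109465)*(-71440) = -115811379742176/150021893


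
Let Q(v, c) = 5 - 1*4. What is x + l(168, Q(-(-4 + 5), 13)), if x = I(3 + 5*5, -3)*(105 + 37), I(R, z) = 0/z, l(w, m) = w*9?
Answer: 1512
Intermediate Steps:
Q(v, c) = 1 (Q(v, c) = 5 - 4 = 1)
l(w, m) = 9*w
I(R, z) = 0
x = 0 (x = 0*(105 + 37) = 0*142 = 0)
x + l(168, Q(-(-4 + 5), 13)) = 0 + 9*168 = 0 + 1512 = 1512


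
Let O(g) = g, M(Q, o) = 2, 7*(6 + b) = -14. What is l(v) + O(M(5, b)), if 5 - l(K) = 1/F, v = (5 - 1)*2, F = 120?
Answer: 839/120 ≈ 6.9917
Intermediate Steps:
b = -8 (b = -6 + (⅐)*(-14) = -6 - 2 = -8)
v = 8 (v = 4*2 = 8)
l(K) = 599/120 (l(K) = 5 - 1/120 = 599/120)
l(v) + O(M(5, b)) = 599/120 + 2 = 839/120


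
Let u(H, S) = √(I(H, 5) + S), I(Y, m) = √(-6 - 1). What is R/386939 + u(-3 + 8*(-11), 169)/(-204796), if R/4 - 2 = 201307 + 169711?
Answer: 1484080/386939 - √(169 + I*√7)/204796 ≈ 3.8354 - 4.9687e-7*I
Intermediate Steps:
R = 1484080 (R = 8 + 4*(201307 + 169711) = 8 + 4*371018 = 8 + 1484072 = 1484080)
I(Y, m) = I*√7 (I(Y, m) = √(-7) = I*√7)
u(H, S) = √(S + I*√7) (u(H, S) = √(I*√7 + S) = √(S + I*√7))
R/386939 + u(-3 + 8*(-11), 169)/(-204796) = 1484080/386939 + √(169 + I*√7)/(-204796) = 1484080*(1/386939) + √(169 + I*√7)*(-1/204796) = 1484080/386939 - √(169 + I*√7)/204796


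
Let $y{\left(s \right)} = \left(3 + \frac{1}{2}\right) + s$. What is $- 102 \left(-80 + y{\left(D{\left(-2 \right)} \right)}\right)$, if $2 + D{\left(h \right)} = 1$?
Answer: $7905$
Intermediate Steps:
$D{\left(h \right)} = -1$ ($D{\left(h \right)} = -2 + 1 = -1$)
$y{\left(s \right)} = \frac{7}{2} + s$ ($y{\left(s \right)} = \left(3 + \frac{1}{2}\right) + s = \frac{7}{2} + s$)
$- 102 \left(-80 + y{\left(D{\left(-2 \right)} \right)}\right) = - 102 \left(-80 + \left(\frac{7}{2} - 1\right)\right) = - 102 \left(-80 + \frac{5}{2}\right) = \left(-102\right) \left(- \frac{155}{2}\right) = 7905$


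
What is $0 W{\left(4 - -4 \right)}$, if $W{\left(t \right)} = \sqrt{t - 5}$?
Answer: $0$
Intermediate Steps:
$W{\left(t \right)} = \sqrt{-5 + t}$
$0 W{\left(4 - -4 \right)} = 0 \sqrt{-5 + \left(4 - -4\right)} = 0 \sqrt{-5 + \left(4 + 4\right)} = 0 \sqrt{-5 + 8} = 0 \sqrt{3} = 0$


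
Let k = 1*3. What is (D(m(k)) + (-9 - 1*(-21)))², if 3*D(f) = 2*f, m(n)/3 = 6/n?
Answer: 256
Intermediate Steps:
k = 3
m(n) = 18/n (m(n) = 3*(6/n) = 18/n)
D(f) = 2*f/3 (D(f) = (2*f)/3 = 2*f/3)
(D(m(k)) + (-9 - 1*(-21)))² = (2*(18/3)/3 + (-9 - 1*(-21)))² = (2*(18*(⅓))/3 + (-9 + 21))² = ((⅔)*6 + 12)² = (4 + 12)² = 16² = 256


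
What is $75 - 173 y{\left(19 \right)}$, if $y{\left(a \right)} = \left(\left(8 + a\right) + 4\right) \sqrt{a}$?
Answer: $75 - 5363 \sqrt{19} \approx -23302.0$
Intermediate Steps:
$y{\left(a \right)} = \sqrt{a} \left(12 + a\right)$ ($y{\left(a \right)} = \left(12 + a\right) \sqrt{a} = \sqrt{a} \left(12 + a\right)$)
$75 - 173 y{\left(19 \right)} = 75 - 173 \sqrt{19} \left(12 + 19\right) = 75 - 173 \sqrt{19} \cdot 31 = 75 - 173 \cdot 31 \sqrt{19} = 75 - 5363 \sqrt{19}$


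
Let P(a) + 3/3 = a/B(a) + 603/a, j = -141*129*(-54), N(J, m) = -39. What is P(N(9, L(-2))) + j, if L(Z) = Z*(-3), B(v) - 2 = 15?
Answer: 217063381/221 ≈ 9.8219e+5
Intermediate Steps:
B(v) = 17 (B(v) = 2 + 15 = 17)
L(Z) = -3*Z
j = 982206 (j = -18189*(-54) = 982206)
P(a) = -1 + 603/a + a/17 (P(a) = -1 + (a/17 + 603/a) = -1 + (603/a + a/17) = -1 + 603/a + a/17)
P(N(9, L(-2))) + j = (-1 + 603/(-39) + (1/17)*(-39)) + 982206 = (-1 + 603*(-1/39) - 39/17) + 982206 = (-1 - 201/13 - 39/17) + 982206 = -4145/221 + 982206 = 217063381/221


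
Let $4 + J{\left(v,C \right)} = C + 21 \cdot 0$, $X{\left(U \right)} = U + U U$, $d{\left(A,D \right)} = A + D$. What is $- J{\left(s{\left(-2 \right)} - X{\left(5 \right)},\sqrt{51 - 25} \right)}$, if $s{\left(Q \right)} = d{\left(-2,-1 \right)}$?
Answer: $4 - \sqrt{26} \approx -1.099$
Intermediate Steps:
$s{\left(Q \right)} = -3$ ($s{\left(Q \right)} = -2 - 1 = -3$)
$X{\left(U \right)} = U + U^{2}$
$J{\left(v,C \right)} = -4 + C$ ($J{\left(v,C \right)} = -4 + \left(C + 21 \cdot 0\right) = -4 + \left(C + 0\right) = -4 + C$)
$- J{\left(s{\left(-2 \right)} - X{\left(5 \right)},\sqrt{51 - 25} \right)} = - (-4 + \sqrt{51 - 25}) = - (-4 + \sqrt{26}) = 4 - \sqrt{26}$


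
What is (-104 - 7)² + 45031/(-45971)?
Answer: 566363660/45971 ≈ 12320.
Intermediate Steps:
(-104 - 7)² + 45031/(-45971) = (-111)² + 45031*(-1/45971) = 12321 - 45031/45971 = 566363660/45971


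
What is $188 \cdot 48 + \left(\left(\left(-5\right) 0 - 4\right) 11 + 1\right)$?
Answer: $8981$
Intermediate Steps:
$188 \cdot 48 + \left(\left(\left(-5\right) 0 - 4\right) 11 + 1\right) = 9024 + \left(\left(0 - 4\right) 11 + 1\right) = 9024 + \left(\left(-4\right) 11 + 1\right) = 9024 + \left(-44 + 1\right) = 9024 - 43 = 8981$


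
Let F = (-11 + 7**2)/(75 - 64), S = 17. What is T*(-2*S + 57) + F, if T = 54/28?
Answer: 7363/154 ≈ 47.812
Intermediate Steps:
T = 27/14 (T = 54*(1/28) = 27/14 ≈ 1.9286)
F = 38/11 (F = (-11 + 49)/11 = 38*(1/11) = 38/11 ≈ 3.4545)
T*(-2*S + 57) + F = 27*(-2*17 + 57)/14 + 38/11 = 27*(-34 + 57)/14 + 38/11 = (27/14)*23 + 38/11 = 621/14 + 38/11 = 7363/154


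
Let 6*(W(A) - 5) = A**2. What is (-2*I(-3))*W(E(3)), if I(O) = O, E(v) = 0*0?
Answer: 30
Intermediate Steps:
E(v) = 0
W(A) = 5 + A**2/6
(-2*I(-3))*W(E(3)) = (-2*(-3))*(5 + (1/6)*0**2) = 6*(5 + (1/6)*0) = 6*(5 + 0) = 6*5 = 30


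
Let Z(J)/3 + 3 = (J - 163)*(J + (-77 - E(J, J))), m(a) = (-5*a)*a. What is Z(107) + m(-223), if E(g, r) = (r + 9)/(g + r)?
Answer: -27135514/107 ≈ -2.5360e+5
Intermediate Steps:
m(a) = -5*a²
E(g, r) = (9 + r)/(g + r)
Z(J) = -9 + 3*(-163 + J)*(-77 + J - (9 + J)/(2*J)) (Z(J) = -9 + 3*((J - 163)*(J + (-77 - (9 + J)/(J + J)))) = -9 + 3*((-163 + J)*(J + (-77 - (9 + J)/(2*J)))) = -9 + 3*((-163 + J)*(-77 + J - (9 + J)/(2*J))) = -9 + 3*(-163 + J)*(-77 + J - (9 + J)/(2*J)))
Z(107) + m(-223) = (37875 + 3*107² - 1443/2*107 + (4401/2)/107) - 5*(-223)² = (37875 + 3*11449 - 154401/2 + (4401/2)*(1/107)) - 5*49729 = (37875 + 34347 - 154401/2 + 4401/214) - 248645 = -530499/107 - 248645 = -27135514/107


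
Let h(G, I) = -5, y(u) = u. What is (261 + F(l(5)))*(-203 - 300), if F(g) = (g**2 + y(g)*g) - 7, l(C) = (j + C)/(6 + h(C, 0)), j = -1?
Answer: -143858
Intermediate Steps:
l(C) = -1 + C (l(C) = (-1 + C)/(6 - 5) = (-1 + C)/1 = (-1 + C)*1 = -1 + C)
F(g) = -7 + 2*g**2 (F(g) = (g**2 + g*g) - 7 = (g**2 + g**2) - 7 = 2*g**2 - 7 = -7 + 2*g**2)
(261 + F(l(5)))*(-203 - 300) = (261 + (-7 + 2*(-1 + 5)**2))*(-203 - 300) = (261 + (-7 + 2*4**2))*(-503) = (261 + (-7 + 2*16))*(-503) = (261 + (-7 + 32))*(-503) = (261 + 25)*(-503) = 286*(-503) = -143858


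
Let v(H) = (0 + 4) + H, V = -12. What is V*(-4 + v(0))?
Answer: 0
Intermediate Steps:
v(H) = 4 + H
V*(-4 + v(0)) = -12*(-4 + (4 + 0)) = -12*(-4 + 4) = -12*0 = 0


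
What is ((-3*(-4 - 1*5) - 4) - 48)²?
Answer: 625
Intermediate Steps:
((-3*(-4 - 1*5) - 4) - 48)² = ((-3*(-4 - 5) - 4) - 48)² = ((-3*(-9) - 4) - 48)² = ((27 - 4) - 48)² = (23 - 48)² = (-25)² = 625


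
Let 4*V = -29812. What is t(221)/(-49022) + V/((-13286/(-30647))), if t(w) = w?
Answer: -2799305115302/162826573 ≈ -17192.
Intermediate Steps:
V = -7453 (V = (¼)*(-29812) = -7453)
t(221)/(-49022) + V/((-13286/(-30647))) = 221/(-49022) - 7453/((-13286/(-30647))) = 221*(-1/49022) - 7453/((-13286*(-1/30647))) = -221/49022 - 7453/13286/30647 = -221/49022 - 7453*30647/13286 = -221/49022 - 228412091/13286 = -2799305115302/162826573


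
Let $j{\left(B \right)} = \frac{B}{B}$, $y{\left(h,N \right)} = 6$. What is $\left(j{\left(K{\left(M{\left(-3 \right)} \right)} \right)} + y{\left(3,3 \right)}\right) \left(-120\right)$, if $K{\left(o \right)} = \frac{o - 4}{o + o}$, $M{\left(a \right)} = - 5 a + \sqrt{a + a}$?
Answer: $-840$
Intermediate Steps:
$M{\left(a \right)} = - 5 a + \sqrt{2} \sqrt{a}$ ($M{\left(a \right)} = - 5 a + \sqrt{2 a} = - 5 a + \sqrt{2} \sqrt{a}$)
$K{\left(o \right)} = \frac{-4 + o}{2 o}$
$j{\left(B \right)} = 1$
$\left(j{\left(K{\left(M{\left(-3 \right)} \right)} \right)} + y{\left(3,3 \right)}\right) \left(-120\right) = \left(1 + 6\right) \left(-120\right) = 7 \left(-120\right) = -840$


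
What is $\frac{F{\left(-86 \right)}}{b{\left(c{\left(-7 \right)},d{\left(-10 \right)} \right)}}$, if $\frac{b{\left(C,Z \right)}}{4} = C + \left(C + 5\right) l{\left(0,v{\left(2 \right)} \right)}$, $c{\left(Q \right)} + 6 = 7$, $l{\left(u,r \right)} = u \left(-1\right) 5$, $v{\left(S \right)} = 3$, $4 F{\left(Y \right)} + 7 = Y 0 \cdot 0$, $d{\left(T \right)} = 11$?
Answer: $- \frac{7}{16} \approx -0.4375$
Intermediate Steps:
$F{\left(Y \right)} = - \frac{7}{4}$ ($F{\left(Y \right)} = - \frac{7}{4} + \frac{Y 0 \cdot 0}{4} = - \frac{7}{4} + \frac{0 \cdot 0}{4} = - \frac{7}{4} + \frac{1}{4} \cdot 0 = - \frac{7}{4} + 0 = - \frac{7}{4}$)
$l{\left(u,r \right)} = - 5 u$ ($l{\left(u,r \right)} = - u 5 = - 5 u$)
$c{\left(Q \right)} = 1$ ($c{\left(Q \right)} = -6 + 7 = 1$)
$b{\left(C,Z \right)} = 4 C$ ($b{\left(C,Z \right)} = 4 \left(C + \left(C + 5\right) \left(\left(-5\right) 0\right)\right) = 4 \left(C + \left(5 + C\right) 0\right) = 4 \left(C + 0\right) = 4 C$)
$\frac{F{\left(-86 \right)}}{b{\left(c{\left(-7 \right)},d{\left(-10 \right)} \right)}} = - \frac{7}{4 \cdot 4 \cdot 1} = - \frac{7}{4 \cdot 4} = \left(- \frac{7}{4}\right) \frac{1}{4} = - \frac{7}{16}$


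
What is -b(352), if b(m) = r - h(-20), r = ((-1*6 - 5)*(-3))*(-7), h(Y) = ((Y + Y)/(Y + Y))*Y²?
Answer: 631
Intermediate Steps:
h(Y) = Y² (h(Y) = ((2*Y)/((2*Y)))*Y² = ((2*Y)*(1/(2*Y)))*Y² = 1*Y² = Y²)
r = -231 (r = ((-6 - 5)*(-3))*(-7) = -11*(-3)*(-7) = 33*(-7) = -231)
b(m) = -631 (b(m) = -231 - 1*(-20)² = -231 - 1*400 = -231 - 400 = -631)
-b(352) = -1*(-631) = 631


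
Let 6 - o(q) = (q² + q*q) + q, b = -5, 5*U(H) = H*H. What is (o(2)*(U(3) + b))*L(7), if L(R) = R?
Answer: 448/5 ≈ 89.600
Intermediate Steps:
U(H) = H²/5 (U(H) = (H*H)/5 = H²/5)
o(q) = 6 - q - 2*q² (o(q) = 6 - ((q² + q*q) + q) = 6 - ((q² + q²) + q) = 6 - (2*q² + q) = 6 - (q + 2*q²) = 6 + (-q - 2*q²) = 6 - q - 2*q²)
(o(2)*(U(3) + b))*L(7) = ((6 - 1*2 - 2*2²)*((⅕)*3² - 5))*7 = ((6 - 2 - 2*4)*((⅕)*9 - 5))*7 = ((6 - 2 - 8)*(9/5 - 5))*7 = -4*(-16/5)*7 = (64/5)*7 = 448/5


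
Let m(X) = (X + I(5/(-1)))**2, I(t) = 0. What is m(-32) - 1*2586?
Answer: -1562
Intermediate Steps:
m(X) = X**2 (m(X) = (X + 0)**2 = X**2)
m(-32) - 1*2586 = (-32)**2 - 1*2586 = 1024 - 2586 = -1562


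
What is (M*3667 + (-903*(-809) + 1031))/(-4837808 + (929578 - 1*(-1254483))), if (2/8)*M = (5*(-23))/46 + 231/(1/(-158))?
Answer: 534657776/2653747 ≈ 201.47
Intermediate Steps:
M = -146002 (M = 4*((5*(-23))/46 + 231/(1/(-158))) = 4*(-115*1/46 + 231/(-1/158)) = 4*(-5/2 + 231*(-158)) = 4*(-5/2 - 36498) = 4*(-73001/2) = -146002)
(M*3667 + (-903*(-809) + 1031))/(-4837808 + (929578 - 1*(-1254483))) = (-146002*3667 + (-903*(-809) + 1031))/(-4837808 + (929578 - 1*(-1254483))) = (-535389334 + (730527 + 1031))/(-4837808 + (929578 + 1254483)) = (-535389334 + 731558)/(-4837808 + 2184061) = -534657776/(-2653747) = -534657776*(-1/2653747) = 534657776/2653747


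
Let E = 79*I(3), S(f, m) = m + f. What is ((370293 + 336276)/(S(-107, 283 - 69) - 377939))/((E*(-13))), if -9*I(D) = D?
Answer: -706569/129344488 ≈ -0.0054627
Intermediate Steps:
I(D) = -D/9
S(f, m) = f + m
E = -79/3 (E = 79*(-1/9*3) = 79*(-1/3) = -79/3 ≈ -26.333)
((370293 + 336276)/(S(-107, 283 - 69) - 377939))/((E*(-13))) = ((370293 + 336276)/((-107 + (283 - 69)) - 377939))/((-79/3*(-13))) = (706569/((-107 + 214) - 377939))/(1027/3) = (706569/(107 - 377939))*(3/1027) = (706569/(-377832))*(3/1027) = (706569*(-1/377832))*(3/1027) = -235523/125944*3/1027 = -706569/129344488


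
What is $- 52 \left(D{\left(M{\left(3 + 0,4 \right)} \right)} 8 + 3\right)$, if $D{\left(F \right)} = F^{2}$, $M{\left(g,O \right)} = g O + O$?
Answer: $-106652$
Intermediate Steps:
$M{\left(g,O \right)} = O + O g$ ($M{\left(g,O \right)} = O g + O = O + O g$)
$- 52 \left(D{\left(M{\left(3 + 0,4 \right)} \right)} 8 + 3\right) = - 52 \left(\left(4 \left(1 + \left(3 + 0\right)\right)\right)^{2} \cdot 8 + 3\right) = - 52 \left(\left(4 \left(1 + 3\right)\right)^{2} \cdot 8 + 3\right) = - 52 \left(\left(4 \cdot 4\right)^{2} \cdot 8 + 3\right) = - 52 \left(16^{2} \cdot 8 + 3\right) = - 52 \left(256 \cdot 8 + 3\right) = - 52 \left(2048 + 3\right) = \left(-52\right) 2051 = -106652$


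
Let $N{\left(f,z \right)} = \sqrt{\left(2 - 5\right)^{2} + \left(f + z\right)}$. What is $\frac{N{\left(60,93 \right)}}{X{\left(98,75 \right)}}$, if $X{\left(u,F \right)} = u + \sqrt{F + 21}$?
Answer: $- \frac{18 \sqrt{3}}{2377} + \frac{441 \sqrt{2}}{4754} \approx 0.11807$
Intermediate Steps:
$N{\left(f,z \right)} = \sqrt{9 + f + z}$ ($N{\left(f,z \right)} = \sqrt{\left(-3\right)^{2} + \left(f + z\right)} = \sqrt{9 + \left(f + z\right)} = \sqrt{9 + f + z}$)
$X{\left(u,F \right)} = u + \sqrt{21 + F}$
$\frac{N{\left(60,93 \right)}}{X{\left(98,75 \right)}} = \frac{\sqrt{9 + 60 + 93}}{98 + \sqrt{21 + 75}} = \frac{\sqrt{162}}{98 + \sqrt{96}} = \frac{9 \sqrt{2}}{98 + 4 \sqrt{6}}$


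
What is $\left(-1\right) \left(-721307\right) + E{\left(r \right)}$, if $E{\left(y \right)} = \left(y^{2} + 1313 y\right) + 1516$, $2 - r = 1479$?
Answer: $965051$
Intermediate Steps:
$r = -1477$ ($r = 2 - 1479 = -1477$)
$E{\left(y \right)} = 1516 + y^{2} + 1313 y$
$\left(-1\right) \left(-721307\right) + E{\left(r \right)} = \left(-1\right) \left(-721307\right) + \left(1516 + \left(-1477\right)^{2} + 1313 \left(-1477\right)\right) = 721307 + \left(1516 + 2181529 - 1939301\right) = 721307 + 243744 = 965051$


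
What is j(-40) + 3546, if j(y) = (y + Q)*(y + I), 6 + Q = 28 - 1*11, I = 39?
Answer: 3575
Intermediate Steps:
Q = 11 (Q = -6 + (28 - 1*11) = -6 + (28 - 11) = -6 + 17 = 11)
j(y) = (11 + y)*(39 + y) (j(y) = (y + 11)*(y + 39) = (11 + y)*(39 + y))
j(-40) + 3546 = (429 + (-40)**2 + 50*(-40)) + 3546 = (429 + 1600 - 2000) + 3546 = 29 + 3546 = 3575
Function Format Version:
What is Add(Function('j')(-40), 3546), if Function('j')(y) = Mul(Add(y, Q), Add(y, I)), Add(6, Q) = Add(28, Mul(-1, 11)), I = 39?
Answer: 3575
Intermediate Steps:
Q = 11 (Q = Add(-6, Add(28, Mul(-1, 11))) = Add(-6, Add(28, -11)) = Add(-6, 17) = 11)
Function('j')(y) = Mul(Add(11, y), Add(39, y)) (Function('j')(y) = Mul(Add(y, 11), Add(y, 39)) = Mul(Add(11, y), Add(39, y)))
Add(Function('j')(-40), 3546) = Add(Add(429, Pow(-40, 2), Mul(50, -40)), 3546) = Add(Add(429, 1600, -2000), 3546) = Add(29, 3546) = 3575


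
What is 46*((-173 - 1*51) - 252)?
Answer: -21896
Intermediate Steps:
46*((-173 - 1*51) - 252) = 46*((-173 - 51) - 252) = 46*(-224 - 252) = 46*(-476) = -21896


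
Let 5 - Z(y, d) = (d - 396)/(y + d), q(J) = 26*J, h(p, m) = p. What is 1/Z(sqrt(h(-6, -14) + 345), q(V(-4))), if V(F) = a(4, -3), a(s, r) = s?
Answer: 82753/650869 + 292*sqrt(339)/650869 ≈ 0.13540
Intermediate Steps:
V(F) = 4
Z(y, d) = 5 - (-396 + d)/(d + y) (Z(y, d) = 5 - (d - 396)/(y + d) = 5 - (-396 + d)/(d + y))
1/Z(sqrt(h(-6, -14) + 345), q(V(-4))) = 1/((396 + 4*(26*4) + 5*sqrt(-6 + 345))/(26*4 + sqrt(-6 + 345))) = 1/((396 + 4*104 + 5*sqrt(339))/(104 + sqrt(339))) = 1/((396 + 416 + 5*sqrt(339))/(104 + sqrt(339))) = 1/((812 + 5*sqrt(339))/(104 + sqrt(339))) = (104 + sqrt(339))/(812 + 5*sqrt(339))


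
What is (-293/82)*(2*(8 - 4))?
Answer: -1172/41 ≈ -28.585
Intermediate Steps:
(-293/82)*(2*(8 - 4)) = (-293*1/82)*(2*4) = -293/82*8 = -1172/41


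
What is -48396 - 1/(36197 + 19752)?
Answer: -2707707805/55949 ≈ -48396.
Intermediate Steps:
-48396 - 1/(36197 + 19752) = -48396 - 1/55949 = -2707707805/55949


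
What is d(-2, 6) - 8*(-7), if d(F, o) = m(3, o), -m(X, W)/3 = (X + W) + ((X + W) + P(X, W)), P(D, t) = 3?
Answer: -7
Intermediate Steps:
m(X, W) = -9 - 6*W - 6*X (m(X, W) = -3*((X + W) + ((X + W) + 3)) = -3*((W + X) + ((W + X) + 3)) = -3*((W + X) + (3 + W + X)) = -3*(3 + 2*W + 2*X) = -9 - 6*W - 6*X)
d(F, o) = -27 - 6*o (d(F, o) = -9 - 6*o - 6*3 = -9 - 6*o - 18 = -27 - 6*o)
d(-2, 6) - 8*(-7) = (-27 - 6*6) - 8*(-7) = (-27 - 36) + 56 = -63 + 56 = -7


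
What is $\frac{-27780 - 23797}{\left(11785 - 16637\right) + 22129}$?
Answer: $- \frac{51577}{17277} \approx -2.9853$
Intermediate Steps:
$\frac{-27780 - 23797}{\left(11785 - 16637\right) + 22129} = - \frac{51577}{\left(11785 - 16637\right) + 22129} = - \frac{51577}{-4852 + 22129} = - \frac{51577}{17277}$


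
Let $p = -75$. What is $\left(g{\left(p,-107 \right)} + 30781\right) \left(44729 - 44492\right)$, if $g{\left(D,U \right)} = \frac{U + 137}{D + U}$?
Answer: $\frac{663850272}{91} \approx 7.2951 \cdot 10^{6}$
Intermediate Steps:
$g{\left(D,U \right)} = \frac{137 + U}{D + U}$
$\left(g{\left(p,-107 \right)} + 30781\right) \left(44729 - 44492\right) = \left(\frac{137 - 107}{-75 - 107} + 30781\right) \left(44729 - 44492\right) = \left(\frac{1}{-182} \cdot 30 + 30781\right) 237 = \left(\left(- \frac{1}{182}\right) 30 + 30781\right) 237 = \left(- \frac{15}{91} + 30781\right) 237 = \frac{2801056}{91} \cdot 237 = \frac{663850272}{91}$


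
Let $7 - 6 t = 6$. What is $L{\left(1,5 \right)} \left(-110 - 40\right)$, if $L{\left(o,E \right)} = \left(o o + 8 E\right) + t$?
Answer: $-6175$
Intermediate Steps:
$t = \frac{1}{6}$ ($t = \frac{7}{6} - 1 = \frac{1}{6} \approx 0.16667$)
$L{\left(o,E \right)} = \frac{1}{6} + o^{2} + 8 E$ ($L{\left(o,E \right)} = \left(o o + 8 E\right) + \frac{1}{6} = \left(o^{2} + 8 E\right) + \frac{1}{6} = \frac{1}{6} + o^{2} + 8 E$)
$L{\left(1,5 \right)} \left(-110 - 40\right) = \left(\frac{1}{6} + 1^{2} + 8 \cdot 5\right) \left(-110 - 40\right) = \left(\frac{1}{6} + 1 + 40\right) \left(-150\right) = \frac{247}{6} \left(-150\right) = -6175$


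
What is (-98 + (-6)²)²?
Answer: 3844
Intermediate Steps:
(-98 + (-6)²)² = (-98 + 36)² = (-62)² = 3844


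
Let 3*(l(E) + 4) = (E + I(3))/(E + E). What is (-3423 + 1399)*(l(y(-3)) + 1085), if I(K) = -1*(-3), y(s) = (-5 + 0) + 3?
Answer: -6563326/3 ≈ -2.1878e+6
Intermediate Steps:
y(s) = -2 (y(s) = -5 + 3 = -2)
I(K) = 3
l(E) = -4 + (3 + E)/(6*E) (l(E) = -4 + ((E + 3)/(E + E))/3 = -4 + ((3 + E)/((2*E)))/3 = -4 + ((3 + E)*(1/(2*E)))/3 = -4 + ((3 + E)/(2*E))/3 = -4 + (3 + E)/(6*E))
(-3423 + 1399)*(l(y(-3)) + 1085) = (-3423 + 1399)*((⅙)*(3 - 23*(-2))/(-2) + 1085) = -2024*((⅙)*(-½)*(3 + 46) + 1085) = -2024*((⅙)*(-½)*49 + 1085) = -2024*(-49/12 + 1085) = -2024*12971/12 = -6563326/3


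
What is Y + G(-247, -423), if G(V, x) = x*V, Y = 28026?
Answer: 132507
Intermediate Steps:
G(V, x) = V*x
Y + G(-247, -423) = 28026 - 247*(-423) = 28026 + 104481 = 132507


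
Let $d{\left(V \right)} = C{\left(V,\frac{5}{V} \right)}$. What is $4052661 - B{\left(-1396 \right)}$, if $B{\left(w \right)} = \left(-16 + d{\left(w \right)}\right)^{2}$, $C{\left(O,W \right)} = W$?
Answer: $\frac{7897391479095}{1948816} \approx 4.0524 \cdot 10^{6}$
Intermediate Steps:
$d{\left(V \right)} = \frac{5}{V}$
$B{\left(w \right)} = \left(-16 + \frac{5}{w}\right)^{2}$
$4052661 - B{\left(-1396 \right)} = 4052661 - \frac{\left(-5 + 16 \left(-1396\right)\right)^{2}}{1948816} = 4052661 - \frac{\left(-5 - 22336\right)^{2}}{1948816} = 4052661 - \frac{\left(-22341\right)^{2}}{1948816} = 4052661 - \frac{1}{1948816} \cdot 499120281 = 4052661 - \frac{499120281}{1948816} = \frac{7897391479095}{1948816}$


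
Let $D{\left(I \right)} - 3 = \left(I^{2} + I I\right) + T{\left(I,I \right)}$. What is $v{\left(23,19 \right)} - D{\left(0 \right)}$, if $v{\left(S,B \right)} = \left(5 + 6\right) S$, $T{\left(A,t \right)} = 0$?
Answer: $250$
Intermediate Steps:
$v{\left(S,B \right)} = 11 S$
$D{\left(I \right)} = 3 + 2 I^{2}$ ($D{\left(I \right)} = 3 + \left(\left(I^{2} + I I\right) + 0\right) = 3 + \left(\left(I^{2} + I^{2}\right) + 0\right) = 3 + \left(2 I^{2} + 0\right) = 3 + 2 I^{2}$)
$v{\left(23,19 \right)} - D{\left(0 \right)} = 11 \cdot 23 - \left(3 + 2 \cdot 0^{2}\right) = 253 - \left(3 + 2 \cdot 0\right) = 253 - \left(3 + 0\right) = 253 - 3 = 250$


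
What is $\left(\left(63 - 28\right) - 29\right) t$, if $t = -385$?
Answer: $-2310$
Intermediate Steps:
$\left(\left(63 - 28\right) - 29\right) t = \left(\left(63 - 28\right) - 29\right) \left(-385\right) = \left(35 - 29\right) \left(-385\right) = 6 \left(-385\right) = -2310$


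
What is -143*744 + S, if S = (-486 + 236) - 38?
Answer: -106680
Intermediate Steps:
S = -288 (S = -250 - 38 = -288)
-143*744 + S = -143*744 - 288 = -106392 - 288 = -106680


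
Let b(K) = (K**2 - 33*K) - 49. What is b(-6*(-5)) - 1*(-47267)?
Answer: 47128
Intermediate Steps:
b(K) = -49 + K**2 - 33*K
b(-6*(-5)) - 1*(-47267) = (-49 + (-6*(-5))**2 - (-198)*(-5)) - 1*(-47267) = (-49 + 30**2 - 33*30) + 47267 = (-49 + 900 - 990) + 47267 = -139 + 47267 = 47128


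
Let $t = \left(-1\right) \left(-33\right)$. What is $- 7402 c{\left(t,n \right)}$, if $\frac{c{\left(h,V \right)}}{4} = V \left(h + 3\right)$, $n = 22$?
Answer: $-23449536$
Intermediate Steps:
$t = 33$
$c{\left(h,V \right)} = 4 V \left(3 + h\right)$ ($c{\left(h,V \right)} = 4 V \left(h + 3\right) = 4 V \left(3 + h\right)$)
$- 7402 c{\left(t,n \right)} = - 7402 \cdot 4 \cdot 22 \left(3 + 33\right) = - 7402 \cdot 4 \cdot 22 \cdot 36 = \left(-7402\right) 3168 = -23449536$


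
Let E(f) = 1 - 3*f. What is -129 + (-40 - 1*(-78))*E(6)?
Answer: -775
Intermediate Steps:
-129 + (-40 - 1*(-78))*E(6) = -129 + (-40 - 1*(-78))*(1 - 3*6) = -129 + (-40 + 78)*(1 - 18) = -129 + 38*(-17) = -129 - 646 = -775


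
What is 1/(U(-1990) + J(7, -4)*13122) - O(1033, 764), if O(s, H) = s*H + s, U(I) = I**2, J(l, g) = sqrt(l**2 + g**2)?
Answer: -619204366768448110/783559993127 - 6561*sqrt(65)/7835599931270 ≈ -7.9025e+5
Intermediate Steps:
J(l, g) = sqrt(g**2 + l**2)
O(s, H) = s + H*s (O(s, H) = H*s + s = s + H*s)
1/(U(-1990) + J(7, -4)*13122) - O(1033, 764) = 1/((-1990)**2 + sqrt((-4)**2 + 7**2)*13122) - 1033*(1 + 764) = 1/(3960100 + sqrt(16 + 49)*13122) - 1033*765 = 1/(3960100 + sqrt(65)*13122) - 1*790245 = 1/(3960100 + 13122*sqrt(65)) - 790245 = -790245 + 1/(3960100 + 13122*sqrt(65))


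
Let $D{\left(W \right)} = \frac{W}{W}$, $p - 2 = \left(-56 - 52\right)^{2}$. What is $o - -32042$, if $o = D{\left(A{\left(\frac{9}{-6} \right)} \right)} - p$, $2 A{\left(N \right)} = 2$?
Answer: $20377$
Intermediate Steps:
$A{\left(N \right)} = 1$ ($A{\left(N \right)} = \frac{1}{2} \cdot 2 = 1$)
$p = 11666$ ($p = 2 + \left(-56 - 52\right)^{2} = 2 + \left(-108\right)^{2} = 2 + 11664 = 11666$)
$D{\left(W \right)} = 1$
$o = -11665$ ($o = 1 - 11666 = -11665$)
$o - -32042 = -11665 - -32042 = -11665 + 32042 = 20377$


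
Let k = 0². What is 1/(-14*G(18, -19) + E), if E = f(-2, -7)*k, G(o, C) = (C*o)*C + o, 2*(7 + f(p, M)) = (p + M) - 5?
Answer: -1/91224 ≈ -1.0962e-5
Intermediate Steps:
f(p, M) = -19/2 + M/2 + p/2 (f(p, M) = -7 + ((p + M) - 5)/2 = -7 + ((M + p) - 5)/2 = -7 + (-5 + M + p)/2 = -7 + (-5/2 + M/2 + p/2) = -19/2 + M/2 + p/2)
G(o, C) = o + o*C² (G(o, C) = o*C² + o = o + o*C²)
k = 0
E = 0 (E = (-19/2 + (½)*(-7) + (½)*(-2))*0 = (-19/2 - 7/2 - 1)*0 = -14*0 = 0)
1/(-14*G(18, -19) + E) = 1/(-252*(1 + (-19)²) + 0) = 1/(-252*(1 + 361) + 0) = 1/(-252*362 + 0) = 1/(-14*6516 + 0) = 1/(-91224 + 0) = 1/(-91224) = -1/91224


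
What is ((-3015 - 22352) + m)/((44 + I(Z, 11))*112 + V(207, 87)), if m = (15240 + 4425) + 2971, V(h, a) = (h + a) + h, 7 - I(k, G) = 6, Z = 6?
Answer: -2731/5541 ≈ -0.49287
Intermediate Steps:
I(k, G) = 1 (I(k, G) = 7 - 1*6 = 7 - 6 = 1)
V(h, a) = a + 2*h (V(h, a) = (a + h) + h = a + 2*h)
m = 22636 (m = 19665 + 2971 = 22636)
((-3015 - 22352) + m)/((44 + I(Z, 11))*112 + V(207, 87)) = ((-3015 - 22352) + 22636)/((44 + 1)*112 + (87 + 2*207)) = (-25367 + 22636)/(45*112 + (87 + 414)) = -2731/(5040 + 501) = -2731/5541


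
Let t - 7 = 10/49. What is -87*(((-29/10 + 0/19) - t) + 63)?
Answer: -2254953/490 ≈ -4601.9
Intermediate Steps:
t = 353/49 (t = 7 + 10/49 = 353/49 ≈ 7.2041)
-87*(((-29/10 + 0/19) - t) + 63) = -87*(((-29/10 + 0/19) - 1*353/49) + 63) = -87*(((-29*⅒ + 0*(1/19)) - 353/49) + 63) = -87*(((-29/10 + 0) - 353/49) + 63) = -87*((-29/10 - 353/49) + 63) = -87*(-4951/490 + 63) = -87*25919/490 = -2254953/490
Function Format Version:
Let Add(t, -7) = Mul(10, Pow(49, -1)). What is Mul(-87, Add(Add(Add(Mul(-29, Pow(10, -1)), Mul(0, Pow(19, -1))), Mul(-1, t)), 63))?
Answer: Rational(-2254953, 490) ≈ -4601.9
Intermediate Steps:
t = Rational(353, 49) (t = Add(7, Mul(10, Pow(49, -1))) = Add(7, Mul(10, Rational(1, 49))) = Add(7, Rational(10, 49)) = Rational(353, 49) ≈ 7.2041)
Mul(-87, Add(Add(Add(Mul(-29, Pow(10, -1)), Mul(0, Pow(19, -1))), Mul(-1, t)), 63)) = Mul(-87, Add(Add(Add(Mul(-29, Pow(10, -1)), Mul(0, Pow(19, -1))), Mul(-1, Rational(353, 49))), 63)) = Mul(-87, Add(Add(Add(Mul(-29, Rational(1, 10)), Mul(0, Rational(1, 19))), Rational(-353, 49)), 63)) = Mul(-87, Add(Add(Add(Rational(-29, 10), 0), Rational(-353, 49)), 63)) = Mul(-87, Add(Add(Rational(-29, 10), Rational(-353, 49)), 63)) = Mul(-87, Add(Rational(-4951, 490), 63)) = Mul(-87, Rational(25919, 490)) = Rational(-2254953, 490)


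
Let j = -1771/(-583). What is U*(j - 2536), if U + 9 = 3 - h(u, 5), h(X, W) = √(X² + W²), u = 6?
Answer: 805482/53 + 134247*√61/53 ≈ 34981.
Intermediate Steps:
j = 161/53 (j = -1771*(-1/583) = 161/53 ≈ 3.0377)
h(X, W) = √(W² + X²)
U = -6 - √61 (U = -9 + (3 - √(5² + 6²)) = -9 + (3 - √(25 + 36)) = -9 + (3 - √61) = -6 - √61 ≈ -13.810)
U*(j - 2536) = (-6 - √61)*(161/53 - 2536) = (-6 - √61)*(-134247/53) = 805482/53 + 134247*√61/53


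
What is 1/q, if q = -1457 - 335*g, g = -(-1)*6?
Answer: -1/3467 ≈ -0.00028843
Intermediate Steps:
g = 6 (g = -1*(-6) = 6)
q = -3467 (q = -1457 - 335*6 = -1457 - 1*2010 = -1457 - 2010 = -3467)
1/q = 1/(-3467) = -1/3467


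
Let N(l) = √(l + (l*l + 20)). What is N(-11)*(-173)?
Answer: -173*√130 ≈ -1972.5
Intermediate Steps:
N(l) = √(20 + l + l²) (N(l) = √(l + (l² + 20)) = √(l + (20 + l²)) = √(20 + l + l²))
N(-11)*(-173) = √(20 - 11 + (-11)²)*(-173) = √(20 - 11 + 121)*(-173) = √130*(-173) = -173*√130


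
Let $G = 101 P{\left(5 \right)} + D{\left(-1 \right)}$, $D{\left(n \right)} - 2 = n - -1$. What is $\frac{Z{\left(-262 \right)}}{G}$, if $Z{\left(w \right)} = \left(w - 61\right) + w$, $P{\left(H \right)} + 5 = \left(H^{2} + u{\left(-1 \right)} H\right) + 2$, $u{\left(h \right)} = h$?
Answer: $- \frac{65}{191} \approx -0.34031$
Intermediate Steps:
$D{\left(n \right)} = 3 + n$ ($D{\left(n \right)} = 2 + \left(n - -1\right) = 2 + \left(n + 1\right) = 2 + \left(1 + n\right) = 3 + n$)
$P{\left(H \right)} = -3 + H^{2} - H$ ($P{\left(H \right)} = -5 + \left(\left(H^{2} - H\right) + 2\right) = -5 + \left(2 + H^{2} - H\right) = -3 + H^{2} - H$)
$G = 1719$ ($G = 101 \left(-3 + 5^{2} - 5\right) + \left(3 - 1\right) = 101 \left(-3 + 25 - 5\right) + 2 = 101 \cdot 17 + 2 = 1717 + 2 = 1719$)
$Z{\left(w \right)} = -61 + 2 w$ ($Z{\left(w \right)} = \left(-61 + w\right) + w = -61 + 2 w$)
$\frac{Z{\left(-262 \right)}}{G} = \frac{-61 + 2 \left(-262\right)}{1719} = \left(-61 - 524\right) \frac{1}{1719} = \left(-585\right) \frac{1}{1719} = - \frac{65}{191}$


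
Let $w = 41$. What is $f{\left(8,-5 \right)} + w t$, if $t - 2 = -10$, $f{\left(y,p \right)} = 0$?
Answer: $-328$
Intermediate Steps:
$t = -8$ ($t = 2 - 10 = -8$)
$f{\left(8,-5 \right)} + w t = 0 + 41 \left(-8\right) = 0 - 328 = -328$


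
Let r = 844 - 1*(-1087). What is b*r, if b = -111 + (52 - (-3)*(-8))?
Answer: -160273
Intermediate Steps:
r = 1931 (r = 844 + 1087 = 1931)
b = -83 (b = -111 + (52 - 1*24) = -111 + (52 - 24) = -111 + 28 = -83)
b*r = -83*1931 = -160273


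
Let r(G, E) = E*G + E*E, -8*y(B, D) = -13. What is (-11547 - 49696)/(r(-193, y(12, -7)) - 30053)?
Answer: 3919552/1943295 ≈ 2.0170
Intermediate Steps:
y(B, D) = 13/8 (y(B, D) = -⅛*(-13) = 13/8)
r(G, E) = E² + E*G (r(G, E) = E*G + E² = E² + E*G)
(-11547 - 49696)/(r(-193, y(12, -7)) - 30053) = (-11547 - 49696)/(13*(13/8 - 193)/8 - 30053) = -61243/((13/8)*(-1531/8) - 30053) = -61243/(-19903/64 - 30053) = -61243/(-1943295/64) = -61243*(-64/1943295) = 3919552/1943295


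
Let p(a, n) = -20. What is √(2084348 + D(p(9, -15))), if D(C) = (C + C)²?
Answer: 6*√57943 ≈ 1444.3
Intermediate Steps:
D(C) = 4*C² (D(C) = (2*C)² = 4*C²)
√(2084348 + D(p(9, -15))) = √(2084348 + 4*(-20)²) = √(2084348 + 4*400) = √(2084348 + 1600) = √2085948 = 6*√57943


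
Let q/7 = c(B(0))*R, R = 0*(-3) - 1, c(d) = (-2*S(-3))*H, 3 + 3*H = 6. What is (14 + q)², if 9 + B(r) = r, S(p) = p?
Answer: 784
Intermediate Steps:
H = 1 (H = -1 + (⅓)*6 = -1 + 2 = 1)
B(r) = -9 + r
c(d) = 6 (c(d) = -2*(-3)*1 = 6*1 = 6)
R = -1 (R = 0 - 1 = -1)
q = -42 (q = 7*(6*(-1)) = 7*(-6) = -42)
(14 + q)² = (14 - 42)² = (-28)² = 784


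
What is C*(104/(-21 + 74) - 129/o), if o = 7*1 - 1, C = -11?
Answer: 22781/106 ≈ 214.92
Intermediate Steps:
o = 6 (o = 7 - 1 = 6)
C*(104/(-21 + 74) - 129/o) = -11*(104/(-21 + 74) - 129/6) = -11*(104/53 - 129*1/6) = -11*(104*(1/53) - 43/2) = -11*(104/53 - 43/2) = -11*(-2071/106) = 22781/106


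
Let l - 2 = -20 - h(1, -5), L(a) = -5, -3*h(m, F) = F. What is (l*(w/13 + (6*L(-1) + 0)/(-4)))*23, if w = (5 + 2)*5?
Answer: -359605/78 ≈ -4610.3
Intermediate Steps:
h(m, F) = -F/3
w = 35 (w = 7*5 = 35)
l = -59/3 (l = 2 + (-20 - (-1)*(-5)/3) = 2 + (-20 - 1*5/3) = 2 + (-20 - 5/3) = 2 - 65/3 = -59/3 ≈ -19.667)
(l*(w/13 + (6*L(-1) + 0)/(-4)))*23 = -59*(35/13 + (6*(-5) + 0)/(-4))/3*23 = -59*(35*(1/13) + (-30 + 0)*(-1/4))/3*23 = -59*(35/13 - 30*(-1/4))/3*23 = -59*(35/13 + 15/2)/3*23 = -59/3*265/26*23 = -15635/78*23 = -359605/78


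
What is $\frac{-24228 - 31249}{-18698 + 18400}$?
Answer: $\frac{55477}{298} \approx 186.16$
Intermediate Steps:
$\frac{-24228 - 31249}{-18698 + 18400} = - \frac{55477}{-298} = \left(-55477\right) \left(- \frac{1}{298}\right) = \frac{55477}{298}$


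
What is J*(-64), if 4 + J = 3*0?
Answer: 256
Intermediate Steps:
J = -4 (J = -4 + 3*0 = -4 + 0 = -4)
J*(-64) = -4*(-64) = 256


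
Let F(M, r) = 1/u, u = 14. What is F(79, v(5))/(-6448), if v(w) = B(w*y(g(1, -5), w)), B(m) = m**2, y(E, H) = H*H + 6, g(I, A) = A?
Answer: -1/90272 ≈ -1.1078e-5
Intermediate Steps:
y(E, H) = 6 + H**2 (y(E, H) = H**2 + 6 = 6 + H**2)
v(w) = w**2*(6 + w**2)**2 (v(w) = (w*(6 + w**2))**2 = w**2*(6 + w**2)**2)
F(M, r) = 1/14
F(79, v(5))/(-6448) = (1/14)/(-6448) = (1/14)*(-1/6448) = -1/90272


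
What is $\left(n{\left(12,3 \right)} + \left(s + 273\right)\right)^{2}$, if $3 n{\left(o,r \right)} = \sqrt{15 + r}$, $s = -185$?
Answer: $\left(88 + \sqrt{2}\right)^{2} \approx 7994.9$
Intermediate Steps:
$n{\left(o,r \right)} = \frac{\sqrt{15 + r}}{3}$
$\left(n{\left(12,3 \right)} + \left(s + 273\right)\right)^{2} = \left(\frac{\sqrt{15 + 3}}{3} + \left(-185 + 273\right)\right)^{2} = \left(\frac{\sqrt{18}}{3} + 88\right)^{2} = \left(\frac{3 \sqrt{2}}{3} + 88\right)^{2} = \left(\sqrt{2} + 88\right)^{2} = \left(88 + \sqrt{2}\right)^{2}$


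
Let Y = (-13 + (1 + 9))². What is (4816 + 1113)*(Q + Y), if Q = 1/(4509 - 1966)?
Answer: 135702952/2543 ≈ 53363.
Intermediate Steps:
Y = 9 (Y = (-13 + 10)² = (-3)² = 9)
Q = 1/2543 ≈ 0.00039324
(4816 + 1113)*(Q + Y) = (4816 + 1113)*(1/2543 + 9) = 5929*(22888/2543) = 135702952/2543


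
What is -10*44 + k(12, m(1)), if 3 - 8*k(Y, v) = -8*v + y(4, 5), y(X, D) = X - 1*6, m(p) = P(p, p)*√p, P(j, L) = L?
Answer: -3507/8 ≈ -438.38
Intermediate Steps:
m(p) = p^(3/2) (m(p) = p*√p = p^(3/2))
y(X, D) = -6 + X (y(X, D) = X - 6 = -6 + X)
k(Y, v) = 5/8 + v (k(Y, v) = 3/8 - (-8*v + (-6 + 4))/8 = 3/8 - (-8*v - 2)/8 = 3/8 - (-2 - 8*v)/8 = 3/8 + (¼ + v) = 5/8 + v)
-10*44 + k(12, m(1)) = -10*44 + (5/8 + 1^(3/2)) = -440 + (5/8 + 1) = -440 + 13/8 = -3507/8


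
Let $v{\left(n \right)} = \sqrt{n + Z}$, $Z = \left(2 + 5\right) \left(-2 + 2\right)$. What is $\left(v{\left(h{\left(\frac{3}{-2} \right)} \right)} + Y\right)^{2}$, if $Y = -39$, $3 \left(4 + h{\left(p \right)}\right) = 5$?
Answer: $\frac{\left(117 - i \sqrt{21}\right)^{2}}{9} \approx 1518.7 - 119.15 i$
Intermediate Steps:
$h{\left(p \right)} = - \frac{7}{3}$ ($h{\left(p \right)} = -4 + \frac{1}{3} \cdot 5 = -4 + \frac{5}{3} = - \frac{7}{3}$)
$Z = 0$ ($Z = 7 \cdot 0 = 0$)
$v{\left(n \right)} = \sqrt{n}$ ($v{\left(n \right)} = \sqrt{n + 0} = \sqrt{n}$)
$\left(v{\left(h{\left(\frac{3}{-2} \right)} \right)} + Y\right)^{2} = \left(\sqrt{- \frac{7}{3}} - 39\right)^{2} = \left(\frac{i \sqrt{21}}{3} - 39\right)^{2} = \left(-39 + \frac{i \sqrt{21}}{3}\right)^{2}$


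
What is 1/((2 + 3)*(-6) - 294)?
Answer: -1/324 ≈ -0.0030864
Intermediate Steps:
1/((2 + 3)*(-6) - 294) = 1/(5*(-6) - 294) = 1/(-30 - 294) = 1/(-324) = -1/324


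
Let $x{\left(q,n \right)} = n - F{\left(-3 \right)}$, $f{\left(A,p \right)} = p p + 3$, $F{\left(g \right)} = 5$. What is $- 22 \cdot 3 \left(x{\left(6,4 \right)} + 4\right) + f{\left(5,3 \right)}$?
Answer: $-186$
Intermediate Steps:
$f{\left(A,p \right)} = 3 + p^{2}$ ($f{\left(A,p \right)} = p^{2} + 3 = 3 + p^{2}$)
$x{\left(q,n \right)} = -5 + n$ ($x{\left(q,n \right)} = n - 5 = -5 + n$)
$- 22 \cdot 3 \left(x{\left(6,4 \right)} + 4\right) + f{\left(5,3 \right)} = - 22 \cdot 3 \left(\left(-5 + 4\right) + 4\right) + \left(3 + 3^{2}\right) = - 22 \cdot 3 \left(-1 + 4\right) + \left(3 + 9\right) = - 22 \cdot 3 \cdot 3 + 12 = \left(-22\right) 9 + 12 = -198 + 12 = -186$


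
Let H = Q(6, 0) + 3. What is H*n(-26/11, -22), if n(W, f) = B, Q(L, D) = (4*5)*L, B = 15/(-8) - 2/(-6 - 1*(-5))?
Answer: 123/8 ≈ 15.375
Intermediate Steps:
B = ⅛ (B = 15*(-⅛) - 2/(-6 + 5) = -15/8 - 2/(-1) = -15/8 - 2*(-1) = -15/8 + 2 = ⅛ ≈ 0.12500)
Q(L, D) = 20*L
H = 123 (H = 20*6 + 3 = 120 + 3 = 123)
n(W, f) = ⅛
H*n(-26/11, -22) = 123*(⅛) = 123/8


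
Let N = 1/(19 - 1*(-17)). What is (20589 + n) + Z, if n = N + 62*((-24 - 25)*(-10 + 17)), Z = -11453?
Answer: -436679/36 ≈ -12130.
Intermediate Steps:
N = 1/36 (N = 1/(19 + 17) = 1/36 ≈ 0.027778)
n = -765575/36 (n = 1/36 + 62*((-24 - 25)*(-10 + 17)) = 1/36 + 62*(-49*7) = 1/36 + 62*(-343) = 1/36 - 21266 = -765575/36 ≈ -21266.)
(20589 + n) + Z = (20589 - 765575/36) - 11453 = -24371/36 - 11453 = -436679/36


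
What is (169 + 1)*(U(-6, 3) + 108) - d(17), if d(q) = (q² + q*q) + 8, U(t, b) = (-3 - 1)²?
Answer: 20494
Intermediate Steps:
U(t, b) = 16 (U(t, b) = (-4)² = 16)
d(q) = 8 + 2*q² (d(q) = (q² + q²) + 8 = 2*q² + 8 = 8 + 2*q²)
(169 + 1)*(U(-6, 3) + 108) - d(17) = (169 + 1)*(16 + 108) - (8 + 2*17²) = 170*124 - (8 + 2*289) = 21080 - (8 + 578) = 21080 - 1*586 = 21080 - 586 = 20494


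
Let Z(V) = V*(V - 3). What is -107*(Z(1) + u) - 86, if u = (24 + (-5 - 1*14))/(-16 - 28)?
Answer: 6167/44 ≈ 140.16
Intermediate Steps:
Z(V) = V*(-3 + V)
u = -5/44 (u = (24 + (-5 - 14))/(-44) = (24 - 19)*(-1/44) = 5*(-1/44) = -5/44 ≈ -0.11364)
-107*(Z(1) + u) - 86 = -107*(1*(-3 + 1) - 5/44) - 86 = -107*(1*(-2) - 5/44) - 86 = -107*(-2 - 5/44) - 86 = -107*(-93/44) - 86 = 9951/44 - 86 = 6167/44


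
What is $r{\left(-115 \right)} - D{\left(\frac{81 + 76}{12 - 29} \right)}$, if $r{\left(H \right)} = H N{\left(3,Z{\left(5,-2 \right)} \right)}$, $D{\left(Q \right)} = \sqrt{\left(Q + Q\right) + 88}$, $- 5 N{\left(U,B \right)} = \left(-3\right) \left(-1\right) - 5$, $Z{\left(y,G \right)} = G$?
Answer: $-46 - \frac{\sqrt{20094}}{17} \approx -54.338$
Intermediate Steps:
$N{\left(U,B \right)} = \frac{2}{5}$ ($N{\left(U,B \right)} = - \frac{\left(-3\right) \left(-1\right) - 5}{5} = - \frac{3 - 5}{5} = \left(- \frac{1}{5}\right) \left(-2\right) = \frac{2}{5}$)
$D{\left(Q \right)} = \sqrt{88 + 2 Q}$ ($D{\left(Q \right)} = \sqrt{2 Q + 88} = \sqrt{88 + 2 Q}$)
$r{\left(H \right)} = \frac{2 H}{5}$ ($r{\left(H \right)} = H \frac{2}{5} = \frac{2 H}{5}$)
$r{\left(-115 \right)} - D{\left(\frac{81 + 76}{12 - 29} \right)} = \frac{2}{5} \left(-115\right) - \sqrt{88 + 2 \frac{81 + 76}{12 - 29}} = -46 - \sqrt{88 + 2 \frac{157}{-17}} = -46 - \sqrt{88 + 2 \cdot 157 \left(- \frac{1}{17}\right)} = -46 - \sqrt{88 + 2 \left(- \frac{157}{17}\right)} = -46 - \sqrt{88 - \frac{314}{17}} = -46 - \sqrt{\frac{1182}{17}} = -46 - \frac{\sqrt{20094}}{17}$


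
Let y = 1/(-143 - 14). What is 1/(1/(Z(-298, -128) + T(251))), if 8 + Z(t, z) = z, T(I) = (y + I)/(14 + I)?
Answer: -5618874/41605 ≈ -135.05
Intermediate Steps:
y = -1/157 (y = 1/(-157) = -1/157 ≈ -0.0063694)
T(I) = (-1/157 + I)/(14 + I)
Z(t, z) = -8 + z
1/(1/(Z(-298, -128) + T(251))) = 1/(1/((-8 - 128) + (-1/157 + 251)/(14 + 251))) = 1/(1/(-136 + (39406/157)/265)) = 1/(1/(-136 + (1/265)*(39406/157))) = 1/(1/(-136 + 39406/41605)) = 1/(1/(-5618874/41605)) = 1/(-41605/5618874) = -5618874/41605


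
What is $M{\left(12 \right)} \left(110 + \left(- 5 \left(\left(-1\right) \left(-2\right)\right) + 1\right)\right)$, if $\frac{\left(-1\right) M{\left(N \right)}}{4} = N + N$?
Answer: $-9696$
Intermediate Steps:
$M{\left(N \right)} = - 8 N$ ($M{\left(N \right)} = - 4 \left(N + N\right) = - 4 \cdot 2 N = - 8 N$)
$M{\left(12 \right)} \left(110 + \left(- 5 \left(\left(-1\right) \left(-2\right)\right) + 1\right)\right) = \left(-8\right) 12 \left(110 + \left(- 5 \left(\left(-1\right) \left(-2\right)\right) + 1\right)\right) = - 96 \left(110 + \left(\left(-5\right) 2 + 1\right)\right) = - 96 \left(110 + \left(-10 + 1\right)\right) = - 96 \left(110 - 9\right) = \left(-96\right) 101 = -9696$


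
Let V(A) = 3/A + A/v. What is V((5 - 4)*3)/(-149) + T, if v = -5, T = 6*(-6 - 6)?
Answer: -53642/745 ≈ -72.003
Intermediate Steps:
T = -72 (T = 6*(-12) = -72)
V(A) = 3/A - A/5 (V(A) = 3/A + A/(-5) = 3/A + A*(-⅕) = 3/A - A/5)
V((5 - 4)*3)/(-149) + T = (3/(((5 - 4)*3)) - (5 - 4)*3/5)/(-149) - 72 = (3/((1*3)) - 3/5)*(-1/149) - 72 = (3/3 - ⅕*3)*(-1/149) - 72 = (3*(⅓) - ⅗)*(-1/149) - 72 = (1 - ⅗)*(-1/149) - 72 = (⅖)*(-1/149) - 72 = -2/745 - 72 = -53642/745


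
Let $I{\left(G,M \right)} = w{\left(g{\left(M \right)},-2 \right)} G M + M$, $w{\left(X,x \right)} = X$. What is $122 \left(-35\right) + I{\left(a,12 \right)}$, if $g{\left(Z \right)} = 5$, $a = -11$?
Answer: $-4918$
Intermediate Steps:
$I{\left(G,M \right)} = M + 5 G M$ ($I{\left(G,M \right)} = 5 G M + M = M + 5 G M$)
$122 \left(-35\right) + I{\left(a,12 \right)} = 122 \left(-35\right) + 12 \left(1 + 5 \left(-11\right)\right) = -4270 + 12 \left(1 - 55\right) = -4270 + 12 \left(-54\right) = -4270 - 648 = -4918$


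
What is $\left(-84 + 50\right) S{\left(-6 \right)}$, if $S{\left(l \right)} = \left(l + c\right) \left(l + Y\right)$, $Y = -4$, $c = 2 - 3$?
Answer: $-2380$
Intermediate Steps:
$c = -1$
$S{\left(l \right)} = \left(-1 + l\right) \left(-4 + l\right)$ ($S{\left(l \right)} = \left(l - 1\right) \left(l - 4\right) = \left(-1 + l\right) \left(-4 + l\right)$)
$\left(-84 + 50\right) S{\left(-6 \right)} = \left(-84 + 50\right) \left(4 + \left(-6\right)^{2} - -30\right) = - 34 \left(4 + 36 + 30\right) = \left(-34\right) 70 = -2380$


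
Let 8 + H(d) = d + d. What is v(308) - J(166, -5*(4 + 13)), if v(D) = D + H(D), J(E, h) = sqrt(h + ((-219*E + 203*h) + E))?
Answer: 916 - 2*I*sqrt(13382) ≈ 916.0 - 231.36*I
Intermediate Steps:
H(d) = -8 + 2*d (H(d) = -8 + (d + d) = -8 + 2*d)
J(E, h) = sqrt(-218*E + 204*h) (J(E, h) = sqrt(h + (-218*E + 203*h)) = sqrt(-218*E + 204*h))
v(D) = -8 + 3*D (v(D) = D + (-8 + 2*D) = -8 + 3*D)
v(308) - J(166, -5*(4 + 13)) = (-8 + 3*308) - sqrt(-218*166 + 204*(-5*(4 + 13))) = (-8 + 924) - sqrt(-36188 + 204*(-5*17)) = 916 - sqrt(-36188 + 204*(-85)) = 916 - sqrt(-36188 - 17340) = 916 - sqrt(-53528) = 916 - 2*I*sqrt(13382)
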